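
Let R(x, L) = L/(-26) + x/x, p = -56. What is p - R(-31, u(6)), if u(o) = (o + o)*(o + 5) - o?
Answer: -678/13 ≈ -52.154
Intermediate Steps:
u(o) = -o + 2*o*(5 + o) (u(o) = (2*o)*(5 + o) - o = 2*o*(5 + o) - o = -o + 2*o*(5 + o))
R(x, L) = 1 - L/26 (R(x, L) = L*(-1/26) + 1 = -L/26 + 1 = 1 - L/26)
p - R(-31, u(6)) = -56 - (1 - 3*(9 + 2*6)/13) = -56 - (1 - 3*(9 + 12)/13) = -56 - (1 - 3*21/13) = -56 - (1 - 1/26*126) = -56 - (1 - 63/13) = -56 - 1*(-50/13) = -56 + 50/13 = -678/13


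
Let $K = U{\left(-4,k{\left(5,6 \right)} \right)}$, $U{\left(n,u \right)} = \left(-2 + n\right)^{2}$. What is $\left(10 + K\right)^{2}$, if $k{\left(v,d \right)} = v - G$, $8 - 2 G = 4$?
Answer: $2116$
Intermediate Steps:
$G = 2$ ($G = 4 - 2 = 2$)
$k{\left(v,d \right)} = -2 + v$ ($k{\left(v,d \right)} = v - 2 = -2 + v$)
$K = 36$ ($K = \left(-2 - 4\right)^{2} = \left(-6\right)^{2} = 36$)
$\left(10 + K\right)^{2} = \left(10 + 36\right)^{2} = 46^{2} = 2116$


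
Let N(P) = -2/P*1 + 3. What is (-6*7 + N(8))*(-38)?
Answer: 2983/2 ≈ 1491.5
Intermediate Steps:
N(P) = 3 - 2/P (N(P) = -2/P + 3 = 3 - 2/P)
(-6*7 + N(8))*(-38) = (-6*7 + (3 - 2/8))*(-38) = (-42 + (3 - 2*⅛))*(-38) = (-42 + (3 - ¼))*(-38) = (-42 + 11/4)*(-38) = -157/4*(-38) = 2983/2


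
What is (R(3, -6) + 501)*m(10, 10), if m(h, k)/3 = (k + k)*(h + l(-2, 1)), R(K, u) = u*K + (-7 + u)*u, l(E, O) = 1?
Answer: 370260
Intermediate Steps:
R(K, u) = K*u + u*(-7 + u)
m(h, k) = 6*k*(1 + h) (m(h, k) = 3*((k + k)*(h + 1)) = 3*((2*k)*(1 + h)) = 3*(2*k*(1 + h)) = 6*k*(1 + h))
(R(3, -6) + 501)*m(10, 10) = (-6*(-7 + 3 - 6) + 501)*(6*10*(1 + 10)) = (-6*(-10) + 501)*(6*10*11) = (60 + 501)*660 = 561*660 = 370260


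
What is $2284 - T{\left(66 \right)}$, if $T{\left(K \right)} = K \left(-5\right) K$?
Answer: $24064$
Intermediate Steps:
$T{\left(K \right)} = - 5 K^{2}$ ($T{\left(K \right)} = - 5 K K = - 5 K^{2}$)
$2284 - T{\left(66 \right)} = 2284 - - 5 \cdot 66^{2} = 2284 - \left(-5\right) 4356 = 2284 - -21780 = 2284 + 21780 = 24064$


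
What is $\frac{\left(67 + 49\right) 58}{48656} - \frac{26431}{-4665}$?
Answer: $\frac{164676607}{28372530} \approx 5.8041$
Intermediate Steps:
$\frac{\left(67 + 49\right) 58}{48656} - \frac{26431}{-4665} = 116 \cdot 58 \cdot \frac{1}{48656} - - \frac{26431}{4665} = 6728 \cdot \frac{1}{48656} + \frac{26431}{4665} = \frac{841}{6082} + \frac{26431}{4665} = \frac{164676607}{28372530}$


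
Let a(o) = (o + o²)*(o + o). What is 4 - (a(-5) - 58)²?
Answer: -66560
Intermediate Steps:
a(o) = 2*o*(o + o²) (a(o) = (o + o²)*(2*o) = 2*o*(o + o²))
4 - (a(-5) - 58)² = 4 - (2*(-5)²*(1 - 5) - 58)² = 4 - (2*25*(-4) - 58)² = 4 - (-200 - 58)² = 4 - 1*(-258)² = 4 - 1*66564 = 4 - 66564 = -66560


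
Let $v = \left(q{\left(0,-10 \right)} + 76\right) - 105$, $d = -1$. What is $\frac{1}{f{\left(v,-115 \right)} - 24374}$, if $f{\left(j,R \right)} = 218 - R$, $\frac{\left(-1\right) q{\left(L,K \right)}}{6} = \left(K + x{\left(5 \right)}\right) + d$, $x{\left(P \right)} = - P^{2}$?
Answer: $- \frac{1}{24041} \approx -4.1596 \cdot 10^{-5}$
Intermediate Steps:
$q{\left(L,K \right)} = 156 - 6 K$ ($q{\left(L,K \right)} = - 6 \left(\left(K - 5^{2}\right) - 1\right) = - 6 \left(\left(K - 25\right) - 1\right) = - 6 \left(\left(-25 + K\right) - 1\right) = - 6 \left(-26 + K\right) = 156 - 6 K$)
$v = 187$ ($v = \left(\left(156 - -60\right) + 76\right) - 105 = \left(\left(156 + 60\right) + 76\right) - 105 = \left(216 + 76\right) - 105 = 292 - 105 = 187$)
$\frac{1}{f{\left(v,-115 \right)} - 24374} = \frac{1}{\left(218 - -115\right) - 24374} = \frac{1}{\left(218 + 115\right) - 24374} = \frac{1}{333 - 24374} = \frac{1}{-24041} = - \frac{1}{24041}$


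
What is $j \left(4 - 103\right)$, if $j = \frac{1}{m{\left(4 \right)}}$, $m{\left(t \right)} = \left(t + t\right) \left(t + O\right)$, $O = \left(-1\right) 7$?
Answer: $\frac{33}{8} \approx 4.125$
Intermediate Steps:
$O = -7$
$m{\left(t \right)} = 2 t \left(-7 + t\right)$ ($m{\left(t \right)} = \left(t + t\right) \left(t - 7\right) = 2 t \left(-7 + t\right)$)
$j = - \frac{1}{24}$ ($j = \frac{1}{2 \cdot 4 \left(-7 + 4\right)} = \frac{1}{2 \cdot 4 \left(-3\right)} = \frac{1}{-24} = - \frac{1}{24} \approx -0.041667$)
$j \left(4 - 103\right) = - \frac{4 - 103}{24} = \left(- \frac{1}{24}\right) \left(-99\right) = \frac{33}{8}$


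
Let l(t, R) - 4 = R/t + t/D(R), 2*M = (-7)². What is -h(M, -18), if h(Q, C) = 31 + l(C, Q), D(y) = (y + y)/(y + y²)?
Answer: 7051/36 ≈ 195.86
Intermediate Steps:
D(y) = 2*y/(y + y²) (D(y) = (2*y)/(y + y²) = 2*y/(y + y²))
M = 49/2 (M = (½)*(-7)² = (½)*49 = 49/2 ≈ 24.500)
l(t, R) = 4 + R/t + t*(½ + R/2) (l(t, R) = 4 + (R/t + t/((2/(1 + R)))) = 4 + (R/t + t*(½ + R/2)) = 4 + R/t + t*(½ + R/2))
h(Q, C) = 31 + (Q + C*(8 + C*(1 + Q))/2)/C
-h(M, -18) = -(49/2 + (½)*(-18)*(70 - 18*(1 + 49/2)))/(-18) = -(-1)*(49/2 + (½)*(-18)*(70 - 18*51/2))/18 = -(-1)*(49/2 + (½)*(-18)*(70 - 459))/18 = -(-1)*(49/2 + (½)*(-18)*(-389))/18 = -(-1)*(49/2 + 3501)/18 = -(-1)*7051/(18*2) = -1*(-7051/36) = 7051/36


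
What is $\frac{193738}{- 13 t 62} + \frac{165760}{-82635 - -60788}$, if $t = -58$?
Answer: $- \frac{251168171}{72950254} \approx -3.443$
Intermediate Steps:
$\frac{193738}{- 13 t 62} + \frac{165760}{-82635 - -60788} = \frac{193738}{\left(-13\right) \left(-58\right) 62} + \frac{165760}{-82635 - -60788} = \frac{193738}{754 \cdot 62} + \frac{165760}{-82635 + 60788} = \frac{193738}{46748} + \frac{165760}{-21847} = 193738 \cdot \frac{1}{46748} + 165760 \left(- \frac{1}{21847}\right) = \frac{96869}{23374} - \frac{23680}{3121} = - \frac{251168171}{72950254}$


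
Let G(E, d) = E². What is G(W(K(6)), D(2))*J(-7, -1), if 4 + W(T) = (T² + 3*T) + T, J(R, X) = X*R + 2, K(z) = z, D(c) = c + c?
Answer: 28224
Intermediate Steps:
D(c) = 2*c
J(R, X) = 2 + R*X (J(R, X) = R*X + 2 = 2 + R*X)
W(T) = -4 + T² + 4*T (W(T) = -4 + ((T² + 3*T) + T) = -4 + (T² + 4*T) = -4 + T² + 4*T)
G(W(K(6)), D(2))*J(-7, -1) = (-4 + 6² + 4*6)²*(2 - 7*(-1)) = (-4 + 36 + 24)²*(2 + 7) = 56²*9 = 3136*9 = 28224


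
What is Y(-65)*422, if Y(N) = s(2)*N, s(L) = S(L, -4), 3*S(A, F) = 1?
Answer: -27430/3 ≈ -9143.3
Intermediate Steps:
S(A, F) = 1/3 (S(A, F) = (1/3)*1 = 1/3)
s(L) = 1/3
Y(N) = N/3
Y(-65)*422 = ((1/3)*(-65))*422 = -65/3*422 = -27430/3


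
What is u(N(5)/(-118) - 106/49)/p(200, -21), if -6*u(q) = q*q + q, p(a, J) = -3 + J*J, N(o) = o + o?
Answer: -5862098/5491127817 ≈ -0.0010676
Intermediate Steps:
N(o) = 2*o
p(a, J) = -3 + J²
u(q) = -q/6 - q²/6 (u(q) = -(q*q + q)/6 = -(q² + q)/6 = -(q + q²)/6 = -q/6 - q²/6)
u(N(5)/(-118) - 106/49)/p(200, -21) = (-((2*5)/(-118) - 106/49)*(1 + ((2*5)/(-118) - 106/49))/6)/(-3 + (-21)²) = (-(10*(-1/118) - 106*1/49)*(1 + (10*(-1/118) - 106*1/49))/6)/(-3 + 441) = -(-5/59 - 106/49)*(1 + (-5/59 - 106/49))/6/438 = -⅙*(-6499/2891)*(1 - 6499/2891)*(1/438) = -⅙*(-6499/2891)*(-3608/2891)*(1/438) = -11724196/25073643*1/438 = -5862098/5491127817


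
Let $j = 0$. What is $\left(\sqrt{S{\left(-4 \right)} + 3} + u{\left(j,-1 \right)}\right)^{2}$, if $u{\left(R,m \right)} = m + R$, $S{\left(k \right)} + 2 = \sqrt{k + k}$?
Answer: $\left(1 - \sqrt{1 + 2 i \sqrt{2}}\right)^{2} \approx -0.82843 + 0.82843 i$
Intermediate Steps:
$S{\left(k \right)} = -2 + \sqrt{2} \sqrt{k}$ ($S{\left(k \right)} = -2 + \sqrt{k + k} = -2 + \sqrt{2 k} = -2 + \sqrt{2} \sqrt{k}$)
$u{\left(R,m \right)} = R + m$
$\left(\sqrt{S{\left(-4 \right)} + 3} + u{\left(j,-1 \right)}\right)^{2} = \left(\sqrt{\left(-2 + \sqrt{2} \sqrt{-4}\right) + 3} + \left(0 - 1\right)\right)^{2} = \left(\sqrt{\left(-2 + \sqrt{2} \cdot 2 i\right) + 3} - 1\right)^{2} = \left(\sqrt{\left(-2 + 2 i \sqrt{2}\right) + 3} - 1\right)^{2} = \left(\sqrt{1 + 2 i \sqrt{2}} - 1\right)^{2} = \left(-1 + \sqrt{1 + 2 i \sqrt{2}}\right)^{2}$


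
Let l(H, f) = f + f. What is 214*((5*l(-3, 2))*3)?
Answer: 12840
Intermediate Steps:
l(H, f) = 2*f
214*((5*l(-3, 2))*3) = 214*((5*(2*2))*3) = 214*((5*4)*3) = 214*(20*3) = 214*60 = 12840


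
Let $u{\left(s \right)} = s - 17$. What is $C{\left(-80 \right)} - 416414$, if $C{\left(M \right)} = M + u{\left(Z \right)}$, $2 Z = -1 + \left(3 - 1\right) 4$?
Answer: $- \frac{833015}{2} \approx -4.1651 \cdot 10^{5}$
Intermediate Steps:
$Z = \frac{7}{2}$ ($Z = \frac{-1 + \left(3 - 1\right) 4}{2} = \frac{-1 + 2 \cdot 4}{2} = \frac{-1 + 8}{2} = \frac{1}{2} \cdot 7 = \frac{7}{2} \approx 3.5$)
$u{\left(s \right)} = -17 + s$
$C{\left(M \right)} = - \frac{27}{2} + M$ ($C{\left(M \right)} = M + \left(-17 + \frac{7}{2}\right) = M - \frac{27}{2} = - \frac{27}{2} + M$)
$C{\left(-80 \right)} - 416414 = \left(- \frac{27}{2} - 80\right) - 416414 = - \frac{187}{2} - 416414 = - \frac{833015}{2}$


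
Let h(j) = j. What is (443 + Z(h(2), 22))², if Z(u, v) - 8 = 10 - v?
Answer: 192721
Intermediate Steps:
Z(u, v) = 18 - v (Z(u, v) = 8 + (10 - v) = 18 - v)
(443 + Z(h(2), 22))² = (443 + (18 - 1*22))² = (443 + (18 - 22))² = (443 - 4)² = 439² = 192721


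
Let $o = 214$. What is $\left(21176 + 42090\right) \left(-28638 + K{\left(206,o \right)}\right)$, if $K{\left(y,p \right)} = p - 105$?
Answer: $-1804915714$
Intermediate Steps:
$K{\left(y,p \right)} = -105 + p$
$\left(21176 + 42090\right) \left(-28638 + K{\left(206,o \right)}\right) = \left(21176 + 42090\right) \left(-28638 + \left(-105 + 214\right)\right) = 63266 \left(-28638 + 109\right) = 63266 \left(-28529\right) = -1804915714$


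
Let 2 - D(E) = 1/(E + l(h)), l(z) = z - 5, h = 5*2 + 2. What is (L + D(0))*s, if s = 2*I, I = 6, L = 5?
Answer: 576/7 ≈ 82.286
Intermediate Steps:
h = 12 (h = 10 + 2 = 12)
l(z) = -5 + z
s = 12 (s = 2*6 = 12)
D(E) = 2 - 1/(7 + E) (D(E) = 2 - 1/(E + (-5 + 12)) = 2 - 1/(E + 7) = 2 - 1/(7 + E))
(L + D(0))*s = (5 + (13 + 2*0)/(7 + 0))*12 = (5 + (13 + 0)/7)*12 = (5 + (⅐)*13)*12 = (5 + 13/7)*12 = (48/7)*12 = 576/7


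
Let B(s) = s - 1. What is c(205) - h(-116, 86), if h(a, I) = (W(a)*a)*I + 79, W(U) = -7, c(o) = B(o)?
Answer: -69707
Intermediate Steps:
B(s) = -1 + s
c(o) = -1 + o
h(a, I) = 79 - 7*I*a (h(a, I) = (-7*a)*I + 79 = -7*I*a + 79 = 79 - 7*I*a)
c(205) - h(-116, 86) = (-1 + 205) - (79 - 7*86*(-116)) = 204 - (79 + 69832) = 204 - 1*69911 = 204 - 69911 = -69707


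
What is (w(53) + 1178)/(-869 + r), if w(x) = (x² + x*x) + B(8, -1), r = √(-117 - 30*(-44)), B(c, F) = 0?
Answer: -2952862/376979 - 3398*√1203/376979 ≈ -8.1456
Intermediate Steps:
r = √1203 (r = √(-117 + 1320) = √1203 ≈ 34.684)
w(x) = 2*x² (w(x) = (x² + x*x) + 0 = (x² + x²) + 0 = 2*x² + 0 = 2*x²)
(w(53) + 1178)/(-869 + r) = (2*53² + 1178)/(-869 + √1203) = (2*2809 + 1178)/(-869 + √1203) = (5618 + 1178)/(-869 + √1203) = 6796/(-869 + √1203)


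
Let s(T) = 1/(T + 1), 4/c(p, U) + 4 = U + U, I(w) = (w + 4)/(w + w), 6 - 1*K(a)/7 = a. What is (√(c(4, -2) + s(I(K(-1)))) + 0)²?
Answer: 45/302 ≈ 0.14901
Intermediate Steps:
K(a) = 42 - 7*a
I(w) = (4 + w)/(2*w) (I(w) = (4 + w)/((2*w)) = (4 + w)*(1/(2*w)) = (4 + w)/(2*w))
c(p, U) = 4/(-4 + 2*U) (c(p, U) = 4/(-4 + (U + U)) = 4/(-4 + 2*U))
s(T) = 1/(1 + T)
(√(c(4, -2) + s(I(K(-1)))) + 0)² = (√(2/(-2 - 2) + 1/(1 + (4 + (42 - 7*(-1)))/(2*(42 - 7*(-1))))) + 0)² = (√(2/(-4) + 1/(1 + (4 + (42 + 7))/(2*(42 + 7)))) + 0)² = (√(2*(-¼) + 1/(1 + (½)*(4 + 49)/49)) + 0)² = (√(-½ + 1/(1 + (½)*(1/49)*53)) + 0)² = (√(-½ + 1/(1 + 53/98)) + 0)² = (√(-½ + 1/(151/98)) + 0)² = (√(-½ + 98/151) + 0)² = (√(45/302) + 0)² = (3*√1510/302 + 0)² = (3*√1510/302)² = 45/302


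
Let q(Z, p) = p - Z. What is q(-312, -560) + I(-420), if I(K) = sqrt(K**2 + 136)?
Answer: -248 + 2*sqrt(44134) ≈ 172.16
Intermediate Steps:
I(K) = sqrt(136 + K**2)
q(-312, -560) + I(-420) = (-560 - 1*(-312)) + sqrt(136 + (-420)**2) = (-560 + 312) + sqrt(136 + 176400) = -248 + sqrt(176536) = -248 + 2*sqrt(44134)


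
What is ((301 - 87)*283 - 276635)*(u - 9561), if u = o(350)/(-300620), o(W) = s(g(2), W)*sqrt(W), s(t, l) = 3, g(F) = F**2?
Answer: 2065873953 + 648219*sqrt(14)/60124 ≈ 2.0659e+9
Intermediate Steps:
o(W) = 3*sqrt(W)
u = -3*sqrt(14)/60124 (u = (3*sqrt(350))/(-300620) = (3*(5*sqrt(14)))*(-1/300620) = (15*sqrt(14))*(-1/300620) = -3*sqrt(14)/60124 ≈ -0.00018670)
((301 - 87)*283 - 276635)*(u - 9561) = ((301 - 87)*283 - 276635)*(-3*sqrt(14)/60124 - 9561) = (214*283 - 276635)*(-9561 - 3*sqrt(14)/60124) = (60562 - 276635)*(-9561 - 3*sqrt(14)/60124) = -216073*(-9561 - 3*sqrt(14)/60124) = 2065873953 + 648219*sqrt(14)/60124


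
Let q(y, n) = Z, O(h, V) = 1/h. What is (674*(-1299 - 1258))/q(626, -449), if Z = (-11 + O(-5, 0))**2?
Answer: -21542725/1568 ≈ -13739.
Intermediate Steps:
Z = 3136/25 (Z = (-11 + 1/(-5))**2 = (-11 - 1/5)**2 = (-56/5)**2 = 3136/25 ≈ 125.44)
q(y, n) = 3136/25
(674*(-1299 - 1258))/q(626, -449) = (674*(-1299 - 1258))/(3136/25) = (674*(-2557))*(25/3136) = -1723418*25/3136 = -21542725/1568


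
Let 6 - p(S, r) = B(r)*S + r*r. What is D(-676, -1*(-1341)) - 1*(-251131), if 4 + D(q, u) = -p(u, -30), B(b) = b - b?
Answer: 252021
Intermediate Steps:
B(b) = 0
p(S, r) = 6 - r² (p(S, r) = 6 - (0*S + r*r) = 6 - (0 + r²) = 6 - r²)
D(q, u) = 890 (D(q, u) = -4 - (6 - 1*(-30)²) = -4 - (6 - 1*900) = -4 - (6 - 900) = -4 - 1*(-894) = -4 + 894 = 890)
D(-676, -1*(-1341)) - 1*(-251131) = 890 - 1*(-251131) = 890 + 251131 = 252021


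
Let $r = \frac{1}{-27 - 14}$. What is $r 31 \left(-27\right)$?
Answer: $\frac{837}{41} \approx 20.415$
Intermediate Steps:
$r = - \frac{1}{41}$ ($r = \frac{1}{-41} = - \frac{1}{41} \approx -0.02439$)
$r 31 \left(-27\right) = \left(- \frac{1}{41}\right) 31 \left(-27\right) = \left(- \frac{31}{41}\right) \left(-27\right) = \frac{837}{41}$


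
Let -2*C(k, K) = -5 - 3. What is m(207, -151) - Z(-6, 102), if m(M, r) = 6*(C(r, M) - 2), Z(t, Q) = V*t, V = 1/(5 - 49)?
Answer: 261/22 ≈ 11.864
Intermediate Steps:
C(k, K) = 4 (C(k, K) = -(-5 - 3)/2 = -½*(-8) = 4)
V = -1/44 (V = 1/(-44) = -1/44 ≈ -0.022727)
Z(t, Q) = -t/44
m(M, r) = 12 (m(M, r) = 6*(4 - 2) = 6*2 = 12)
m(207, -151) - Z(-6, 102) = 12 - (-1)*(-6)/44 = 12 - 1*3/22 = 12 - 3/22 = 261/22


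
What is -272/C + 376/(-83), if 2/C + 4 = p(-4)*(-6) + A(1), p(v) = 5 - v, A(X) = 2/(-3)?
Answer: 1985560/249 ≈ 7974.1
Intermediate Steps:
A(X) = -⅔ (A(X) = 2*(-⅓) = -⅔)
C = -3/88 (C = 2/(-4 + ((5 - 1*(-4))*(-6) - ⅔)) = 2/(-4 + ((5 + 4)*(-6) - ⅔)) = 2/(-4 + (9*(-6) - ⅔)) = 2/(-4 + (-54 - ⅔)) = 2/(-4 - 164/3) = 2/(-176/3) = 2*(-3/176) = -3/88 ≈ -0.034091)
-272/C + 376/(-83) = -272/(-3/88) + 376/(-83) = -272*(-88/3) + 376*(-1/83) = 23936/3 - 376/83 = 1985560/249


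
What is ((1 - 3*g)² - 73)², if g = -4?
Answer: 9216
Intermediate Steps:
((1 - 3*g)² - 73)² = ((1 - 3*(-4))² - 73)² = ((1 + 12)² - 73)² = (13² - 73)² = (169 - 73)² = 96² = 9216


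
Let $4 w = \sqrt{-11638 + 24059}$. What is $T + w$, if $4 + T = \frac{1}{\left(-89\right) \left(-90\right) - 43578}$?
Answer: $- \frac{142273}{35568} + \frac{\sqrt{12421}}{4} \approx 23.862$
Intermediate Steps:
$w = \frac{\sqrt{12421}}{4}$ ($w = \frac{\sqrt{-11638 + 24059}}{4} = \frac{\sqrt{12421}}{4} \approx 27.862$)
$T = - \frac{142273}{35568}$ ($T = -4 + \frac{1}{\left(-89\right) \left(-90\right) - 43578} = -4 + \frac{1}{8010 - 43578} = -4 + \frac{1}{-35568} = -4 - \frac{1}{35568} = - \frac{142273}{35568} \approx -4.0$)
$T + w = - \frac{142273}{35568} + \frac{\sqrt{12421}}{4}$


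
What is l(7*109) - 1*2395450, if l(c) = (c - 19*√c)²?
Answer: -1537838 - 28994*√763 ≈ -2.3387e+6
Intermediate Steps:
l(7*109) - 1*2395450 = (-7*109 + 19*√(7*109))² - 1*2395450 = (-1*763 + 19*√763)² - 2395450 = (-763 + 19*√763)² - 2395450 = -2395450 + (-763 + 19*√763)²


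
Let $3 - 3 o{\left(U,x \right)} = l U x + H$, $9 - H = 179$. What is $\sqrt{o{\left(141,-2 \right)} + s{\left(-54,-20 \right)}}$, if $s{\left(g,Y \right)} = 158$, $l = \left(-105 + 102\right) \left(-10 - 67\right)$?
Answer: $\frac{\sqrt{197367}}{3} \approx 148.09$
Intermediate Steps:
$H = -170$ ($H = 9 - 179 = -170$)
$l = 231$ ($l = \left(-3\right) \left(-77\right) = 231$)
$o{\left(U,x \right)} = \frac{173}{3} - 77 U x$ ($o{\left(U,x \right)} = 1 - \frac{231 U x - 170}{3} = 1 - \frac{-170 + 231 U x}{3} = 1 - \left(- \frac{170}{3} + 77 U x\right) = \frac{173}{3} - 77 U x$)
$\sqrt{o{\left(141,-2 \right)} + s{\left(-54,-20 \right)}} = \sqrt{\left(\frac{173}{3} - 10857 \left(-2\right)\right) + 158} = \sqrt{\left(\frac{173}{3} + 21714\right) + 158} = \sqrt{\frac{65315}{3} + 158} = \sqrt{\frac{65789}{3}} = \frac{\sqrt{197367}}{3}$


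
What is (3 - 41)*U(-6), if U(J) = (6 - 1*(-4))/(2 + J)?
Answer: 95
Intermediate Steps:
U(J) = 10/(2 + J) (U(J) = (6 + 4)/(2 + J) = 10/(2 + J))
(3 - 41)*U(-6) = (3 - 41)*(10/(2 - 6)) = -380/(-4) = -380*(-1)/4 = -38*(-5/2) = 95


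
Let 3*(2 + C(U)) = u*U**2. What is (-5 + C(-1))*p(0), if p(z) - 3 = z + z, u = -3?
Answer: -24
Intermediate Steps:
p(z) = 3 + 2*z (p(z) = 3 + (z + z) = 3 + 2*z)
C(U) = -2 - U**2 (C(U) = -2 + (-3*U**2)/3 = -2 - U**2)
(-5 + C(-1))*p(0) = (-5 + (-2 - 1*(-1)**2))*(3 + 2*0) = (-5 + (-2 - 1*1))*(3 + 0) = (-5 + (-2 - 1))*3 = (-5 - 3)*3 = -8*3 = -24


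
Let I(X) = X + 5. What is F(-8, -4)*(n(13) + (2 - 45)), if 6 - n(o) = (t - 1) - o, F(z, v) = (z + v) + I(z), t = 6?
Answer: 435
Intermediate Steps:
I(X) = 5 + X
F(z, v) = 5 + v + 2*z (F(z, v) = (z + v) + (5 + z) = (v + z) + (5 + z) = 5 + v + 2*z)
n(o) = 1 + o (n(o) = 6 - ((6 - 1) - o) = 6 - (5 - o) = 6 + (-5 + o) = 1 + o)
F(-8, -4)*(n(13) + (2 - 45)) = (5 - 4 + 2*(-8))*((1 + 13) + (2 - 45)) = (5 - 4 - 16)*(14 - 43) = -15*(-29) = 435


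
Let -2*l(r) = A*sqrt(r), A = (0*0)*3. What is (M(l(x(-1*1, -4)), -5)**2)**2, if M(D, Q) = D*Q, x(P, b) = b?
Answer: 0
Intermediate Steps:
A = 0 (A = 0*3 = 0)
l(r) = 0 (l(r) = -0*sqrt(r) = -1/2*0 = 0)
(M(l(x(-1*1, -4)), -5)**2)**2 = ((0*(-5))**2)**2 = (0**2)**2 = 0**2 = 0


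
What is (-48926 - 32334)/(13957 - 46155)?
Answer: 2390/947 ≈ 2.5238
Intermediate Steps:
(-48926 - 32334)/(13957 - 46155) = -81260/(-32198) = -81260*(-1/32198) = 2390/947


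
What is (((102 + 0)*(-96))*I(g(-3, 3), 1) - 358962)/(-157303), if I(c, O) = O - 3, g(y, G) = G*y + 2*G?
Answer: 339378/157303 ≈ 2.1575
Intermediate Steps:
g(y, G) = 2*G + G*y
I(c, O) = -3 + O
(((102 + 0)*(-96))*I(g(-3, 3), 1) - 358962)/(-157303) = (((102 + 0)*(-96))*(-3 + 1) - 358962)/(-157303) = ((102*(-96))*(-2) - 358962)*(-1/157303) = (-9792*(-2) - 358962)*(-1/157303) = (19584 - 358962)*(-1/157303) = -339378*(-1/157303) = 339378/157303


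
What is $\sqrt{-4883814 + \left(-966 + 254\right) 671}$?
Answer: $i \sqrt{5361566} \approx 2315.5 i$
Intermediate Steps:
$\sqrt{-4883814 + \left(-966 + 254\right) 671} = \sqrt{-4883814 - 477752} = \sqrt{-5361566} = i \sqrt{5361566}$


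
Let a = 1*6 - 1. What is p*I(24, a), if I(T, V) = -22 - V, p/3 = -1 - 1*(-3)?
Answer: -162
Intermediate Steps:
a = 5 (a = 6 - 1 = 5)
p = 6 (p = 3*(-1 - 1*(-3)) = 3*(-1 + 3) = 3*2 = 6)
p*I(24, a) = 6*(-22 - 1*5) = 6*(-22 - 5) = 6*(-27) = -162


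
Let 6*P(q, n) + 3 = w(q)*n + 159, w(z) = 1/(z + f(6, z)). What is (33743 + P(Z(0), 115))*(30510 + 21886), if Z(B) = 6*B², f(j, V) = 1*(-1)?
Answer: 5305068802/3 ≈ 1.7684e+9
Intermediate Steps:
f(j, V) = -1
w(z) = 1/(-1 + z) (w(z) = 1/(z - 1) = 1/(-1 + z))
P(q, n) = 26 + n/(6*(-1 + q)) (P(q, n) = -½ + (n/(-1 + q) + 159)/6 = -½ + (159 + n/(-1 + q))/6 = -½ + (53/2 + n/(6*(-1 + q))) = 26 + n/(6*(-1 + q)))
(33743 + P(Z(0), 115))*(30510 + 21886) = (33743 + (-156 + 115 + 156*(6*0²))/(6*(-1 + 6*0²)))*(30510 + 21886) = (33743 + (-156 + 115 + 156*(6*0))/(6*(-1 + 6*0)))*52396 = (33743 + (-156 + 115 + 156*0)/(6*(-1 + 0)))*52396 = (33743 + (⅙)*(-156 + 115 + 0)/(-1))*52396 = (33743 + (⅙)*(-1)*(-41))*52396 = (33743 + 41/6)*52396 = (202499/6)*52396 = 5305068802/3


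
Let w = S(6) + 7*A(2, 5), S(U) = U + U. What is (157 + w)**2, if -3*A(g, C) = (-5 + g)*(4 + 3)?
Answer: 47524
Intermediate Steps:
S(U) = 2*U
A(g, C) = 35/3 - 7*g/3 (A(g, C) = -(-5 + g)*(4 + 3)/3 = -(-5 + g)*7/3 = -(-35 + 7*g)/3 = 35/3 - 7*g/3)
w = 61 (w = 2*6 + 7*(35/3 - 7/3*2) = 12 + 7*(35/3 - 14/3) = 12 + 7*7 = 12 + 49 = 61)
(157 + w)**2 = (157 + 61)**2 = 218**2 = 47524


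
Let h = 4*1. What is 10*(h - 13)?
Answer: -90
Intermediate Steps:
h = 4
10*(h - 13) = 10*(4 - 13) = 10*(-9) = -90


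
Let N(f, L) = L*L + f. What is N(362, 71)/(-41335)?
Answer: -5403/41335 ≈ -0.13071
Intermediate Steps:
N(f, L) = f + L**2 (N(f, L) = L**2 + f = f + L**2)
N(362, 71)/(-41335) = (362 + 71**2)/(-41335) = (362 + 5041)*(-1/41335) = 5403*(-1/41335) = -5403/41335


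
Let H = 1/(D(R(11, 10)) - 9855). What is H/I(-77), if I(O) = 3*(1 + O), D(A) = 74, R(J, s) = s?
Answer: 1/2230068 ≈ 4.4842e-7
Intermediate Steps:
I(O) = 3 + 3*O
H = -1/9781 (H = 1/(74 - 9855) = 1/(-9781) = -1/9781 ≈ -0.00010224)
H/I(-77) = -1/(9781*(3 + 3*(-77))) = -1/(9781*(3 - 231)) = -1/9781/(-228) = -1/9781*(-1/228) = 1/2230068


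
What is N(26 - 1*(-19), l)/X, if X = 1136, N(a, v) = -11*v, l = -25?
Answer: 275/1136 ≈ 0.24208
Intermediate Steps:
N(26 - 1*(-19), l)/X = -11*(-25)/1136 = 275*(1/1136) = 275/1136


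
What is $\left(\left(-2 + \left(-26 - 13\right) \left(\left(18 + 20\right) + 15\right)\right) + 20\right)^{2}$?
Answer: $4198401$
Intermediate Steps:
$\left(\left(-2 + \left(-26 - 13\right) \left(\left(18 + 20\right) + 15\right)\right) + 20\right)^{2} = \left(\left(-2 - 39 \left(38 + 15\right)\right) + 20\right)^{2} = \left(\left(-2 - 2067\right) + 20\right)^{2} = \left(-2069 + 20\right)^{2} = \left(-2049\right)^{2} = 4198401$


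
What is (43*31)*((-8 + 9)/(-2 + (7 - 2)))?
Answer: 1333/3 ≈ 444.33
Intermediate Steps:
(43*31)*((-8 + 9)/(-2 + (7 - 2))) = 1333*(1/(-2 + 5)) = 1333*(1/3) = 1333*(1*(⅓)) = 1333*(⅓) = 1333/3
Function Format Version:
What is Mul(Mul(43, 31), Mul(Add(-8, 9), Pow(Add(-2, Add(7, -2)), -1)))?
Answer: Rational(1333, 3) ≈ 444.33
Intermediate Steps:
Mul(Mul(43, 31), Mul(Add(-8, 9), Pow(Add(-2, Add(7, -2)), -1))) = Mul(1333, Mul(1, Pow(Add(-2, 5), -1))) = Mul(1333, Mul(1, Pow(3, -1))) = Mul(1333, Mul(1, Rational(1, 3))) = Mul(1333, Rational(1, 3)) = Rational(1333, 3)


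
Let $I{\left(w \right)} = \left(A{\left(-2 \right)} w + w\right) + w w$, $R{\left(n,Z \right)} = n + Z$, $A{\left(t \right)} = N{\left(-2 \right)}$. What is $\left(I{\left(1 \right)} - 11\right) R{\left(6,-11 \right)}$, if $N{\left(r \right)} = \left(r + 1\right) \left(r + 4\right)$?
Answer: $55$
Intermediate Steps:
$N{\left(r \right)} = \left(1 + r\right) \left(4 + r\right)$
$A{\left(t \right)} = -2$ ($A{\left(t \right)} = 4 + \left(-2\right)^{2} + 5 \left(-2\right) = 4 + 4 - 10 = -2$)
$R{\left(n,Z \right)} = Z + n$
$I{\left(w \right)} = w^{2} - w$ ($I{\left(w \right)} = \left(- 2 w + w\right) + w w = - w + w^{2} = w^{2} - w$)
$\left(I{\left(1 \right)} - 11\right) R{\left(6,-11 \right)} = \left(1 \left(-1 + 1\right) - 11\right) \left(-11 + 6\right) = \left(1 \cdot 0 - 11\right) \left(-5\right) = \left(0 - 11\right) \left(-5\right) = \left(-11\right) \left(-5\right) = 55$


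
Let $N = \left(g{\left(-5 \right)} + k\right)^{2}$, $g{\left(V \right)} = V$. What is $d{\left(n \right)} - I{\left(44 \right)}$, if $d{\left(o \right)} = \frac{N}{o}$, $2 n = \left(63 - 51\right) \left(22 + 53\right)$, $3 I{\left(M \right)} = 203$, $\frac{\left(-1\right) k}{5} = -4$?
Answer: $- \frac{403}{6} \approx -67.167$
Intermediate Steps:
$k = 20$ ($k = \left(-5\right) \left(-4\right) = 20$)
$I{\left(M \right)} = \frac{203}{3}$ ($I{\left(M \right)} = \frac{1}{3} \cdot 203 = \frac{203}{3}$)
$n = 450$ ($n = \frac{\left(63 - 51\right) \left(22 + 53\right)}{2} = \frac{12 \cdot 75}{2} = \frac{1}{2} \cdot 900 = 450$)
$N = 225$ ($N = \left(-5 + 20\right)^{2} = 15^{2} = 225$)
$d{\left(o \right)} = \frac{225}{o}$
$d{\left(n \right)} - I{\left(44 \right)} = \frac{225}{450} - \frac{203}{3} = 225 \cdot \frac{1}{450} - \frac{203}{3} = \frac{1}{2} - \frac{203}{3} = - \frac{403}{6}$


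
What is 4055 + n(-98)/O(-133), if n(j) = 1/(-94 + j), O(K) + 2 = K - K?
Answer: 1557121/384 ≈ 4055.0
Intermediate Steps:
O(K) = -2 (O(K) = -2 + (K - K) = -2 + 0 = -2)
4055 + n(-98)/O(-133) = 4055 + 1/(-94 - 98*(-2)) = 4055 - 1/2/(-192) = 4055 - 1/192*(-1/2) = 4055 + 1/384 = 1557121/384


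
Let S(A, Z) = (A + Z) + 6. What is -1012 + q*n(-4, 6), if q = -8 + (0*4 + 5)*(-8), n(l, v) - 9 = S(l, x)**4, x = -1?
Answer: -1492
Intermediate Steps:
S(A, Z) = 6 + A + Z
n(l, v) = 9 + (5 + l)**4 (n(l, v) = 9 + (6 + l - 1)**4 = 9 + (5 + l)**4)
q = -48 (q = -8 + (0 + 5)*(-8) = -8 + 5*(-8) = -8 - 40 = -48)
-1012 + q*n(-4, 6) = -1012 - 48*(9 + (5 - 4)**4) = -1012 - 48*(9 + 1**4) = -1012 - 48*(9 + 1) = -1012 - 48*10 = -1012 - 480 = -1492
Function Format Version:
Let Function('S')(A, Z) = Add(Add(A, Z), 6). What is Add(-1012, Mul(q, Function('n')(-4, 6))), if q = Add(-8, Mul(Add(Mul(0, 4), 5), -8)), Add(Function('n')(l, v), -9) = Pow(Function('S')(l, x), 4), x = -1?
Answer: -1492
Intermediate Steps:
Function('S')(A, Z) = Add(6, A, Z)
Function('n')(l, v) = Add(9, Pow(Add(5, l), 4)) (Function('n')(l, v) = Add(9, Pow(Add(6, l, -1), 4)) = Add(9, Pow(Add(5, l), 4)))
q = -48 (q = Add(-8, Mul(Add(0, 5), -8)) = Add(-8, Mul(5, -8)) = Add(-8, -40) = -48)
Add(-1012, Mul(q, Function('n')(-4, 6))) = Add(-1012, Mul(-48, Add(9, Pow(Add(5, -4), 4)))) = Add(-1012, Mul(-48, Add(9, Pow(1, 4)))) = Add(-1012, Mul(-48, Add(9, 1))) = Add(-1012, Mul(-48, 10)) = Add(-1012, -480) = -1492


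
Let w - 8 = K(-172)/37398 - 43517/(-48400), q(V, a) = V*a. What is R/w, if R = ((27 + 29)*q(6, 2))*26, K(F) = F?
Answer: 15812712115200/8049814783 ≈ 1964.4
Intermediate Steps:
w = 8049814783/905031600 (w = 8 + (-172/37398 - 43517/(-48400)) = 8 + (-172*1/37398 - 43517*(-1/48400)) = 8 + (-86/18699 + 43517/48400) = 8 + 809561983/905031600 = 8049814783/905031600 ≈ 8.8945)
R = 17472 (R = ((27 + 29)*(6*2))*26 = (56*12)*26 = 672*26 = 17472)
R/w = 17472/(8049814783/905031600) = 17472*(905031600/8049814783) = 15812712115200/8049814783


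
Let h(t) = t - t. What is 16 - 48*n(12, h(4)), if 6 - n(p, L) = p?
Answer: 304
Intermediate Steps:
h(t) = 0
n(p, L) = 6 - p
16 - 48*n(12, h(4)) = 16 - 48*(6 - 1*12) = 16 - 48*(6 - 12) = 16 - 48*(-6) = 16 + 288 = 304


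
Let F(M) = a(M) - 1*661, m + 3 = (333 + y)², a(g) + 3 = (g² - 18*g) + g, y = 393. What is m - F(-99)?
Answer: 516253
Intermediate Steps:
a(g) = -3 + g² - 17*g (a(g) = -3 + ((g² - 18*g) + g) = -3 + (g² - 17*g) = -3 + g² - 17*g)
m = 527073 (m = -3 + (333 + 393)² = -3 + 726² = -3 + 527076 = 527073)
F(M) = -664 + M² - 17*M (F(M) = (-3 + M² - 17*M) - 1*661 = (-3 + M² - 17*M) - 661 = -664 + M² - 17*M)
m - F(-99) = 527073 - (-664 + (-99)² - 17*(-99)) = 527073 - (-664 + 9801 + 1683) = 527073 - 1*10820 = 527073 - 10820 = 516253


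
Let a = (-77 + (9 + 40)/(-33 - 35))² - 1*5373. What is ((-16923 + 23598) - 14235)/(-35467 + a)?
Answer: 776832/3575843 ≈ 0.21724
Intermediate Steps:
a = 3086473/4624 (a = (-77 + 49/(-68))² - 5373 = (-77 + 49*(-1/68))² - 5373 = (-77 - 49/68)² - 5373 = (-5285/68)² - 5373 = 27931225/4624 - 5373 = 3086473/4624 ≈ 667.49)
((-16923 + 23598) - 14235)/(-35467 + a) = ((-16923 + 23598) - 14235)/(-35467 + 3086473/4624) = (6675 - 14235)/(-160912935/4624) = -7560*(-4624/160912935) = 776832/3575843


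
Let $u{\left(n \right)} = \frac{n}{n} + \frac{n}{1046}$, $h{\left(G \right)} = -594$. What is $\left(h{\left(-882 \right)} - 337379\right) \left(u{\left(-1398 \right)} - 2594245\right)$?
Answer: $\frac{458558491779603}{523} \approx 8.7678 \cdot 10^{11}$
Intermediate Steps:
$u{\left(n \right)} = 1 + \frac{n}{1046}$ ($u{\left(n \right)} = 1 + n \frac{1}{1046} = 1 + \frac{n}{1046}$)
$\left(h{\left(-882 \right)} - 337379\right) \left(u{\left(-1398 \right)} - 2594245\right) = \left(-594 - 337379\right) \left(\left(1 + \frac{1}{1046} \left(-1398\right)\right) - 2594245\right) = - 337973 \left(\left(1 - \frac{699}{523}\right) - 2594245\right) = - 337973 \left(- \frac{176}{523} - 2594245\right) = \left(-337973\right) \left(- \frac{1356790311}{523}\right) = \frac{458558491779603}{523}$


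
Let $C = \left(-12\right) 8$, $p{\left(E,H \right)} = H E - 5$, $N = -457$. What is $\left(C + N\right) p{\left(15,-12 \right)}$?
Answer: $102305$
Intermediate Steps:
$p{\left(E,H \right)} = -5 + E H$ ($p{\left(E,H \right)} = E H - 5 = -5 + E H$)
$C = -96$
$\left(C + N\right) p{\left(15,-12 \right)} = \left(-96 - 457\right) \left(-5 + 15 \left(-12\right)\right) = - 553 \left(-5 - 180\right) = \left(-553\right) \left(-185\right) = 102305$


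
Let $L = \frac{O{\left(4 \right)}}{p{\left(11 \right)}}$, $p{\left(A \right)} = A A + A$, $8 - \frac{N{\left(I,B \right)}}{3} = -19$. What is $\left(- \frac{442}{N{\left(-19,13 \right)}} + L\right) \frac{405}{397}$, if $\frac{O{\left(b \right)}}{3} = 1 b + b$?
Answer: $- \frac{23500}{4367} \approx -5.3813$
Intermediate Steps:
$N{\left(I,B \right)} = 81$ ($N{\left(I,B \right)} = 24 - -57 = 24 + 57 = 81$)
$O{\left(b \right)} = 6 b$ ($O{\left(b \right)} = 3 \left(1 b + b\right) = 3 \left(b + b\right) = 3 \cdot 2 b = 6 b$)
$p{\left(A \right)} = A + A^{2}$ ($p{\left(A \right)} = A^{2} + A = A + A^{2}$)
$L = \frac{2}{11}$ ($L = \frac{6 \cdot 4}{11 \left(1 + 11\right)} = \frac{24}{11 \cdot 12} = \frac{24}{132} = 24 \cdot \frac{1}{132} = \frac{2}{11} \approx 0.18182$)
$\left(- \frac{442}{N{\left(-19,13 \right)}} + L\right) \frac{405}{397} = \left(- \frac{442}{81} + \frac{2}{11}\right) \frac{405}{397} = \left(- \frac{4700}{891}\right) \frac{405}{397} = - \frac{23500}{4367}$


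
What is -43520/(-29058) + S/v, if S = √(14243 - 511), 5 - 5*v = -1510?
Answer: 21760/14529 + 2*√3433/303 ≈ 1.8844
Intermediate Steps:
v = 303 (v = 1 - ⅕*(-1510) = 1 + 302 = 303)
S = 2*√3433 (S = √13732 = 2*√3433 ≈ 117.18)
-43520/(-29058) + S/v = -43520/(-29058) + (2*√3433)/303 = -43520*(-1/29058) + (2*√3433)*(1/303) = 21760/14529 + 2*√3433/303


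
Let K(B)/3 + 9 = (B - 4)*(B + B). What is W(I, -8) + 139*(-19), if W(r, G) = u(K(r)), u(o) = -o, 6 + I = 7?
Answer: -2596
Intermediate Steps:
K(B) = -27 + 6*B*(-4 + B) (K(B) = -27 + 3*((B - 4)*(B + B)) = -27 + 3*((-4 + B)*(2*B)) = -27 + 3*(2*B*(-4 + B)) = -27 + 6*B*(-4 + B))
I = 1 (I = -6 + 7 = 1)
W(r, G) = 27 - 6*r² + 24*r (W(r, G) = -(-27 - 24*r + 6*r²) = 27 - 6*r² + 24*r)
W(I, -8) + 139*(-19) = (27 - 6*1² + 24*1) + 139*(-19) = (27 - 6*1 + 24) - 2641 = (27 - 6 + 24) - 2641 = 45 - 2641 = -2596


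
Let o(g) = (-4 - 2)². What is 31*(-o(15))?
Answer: -1116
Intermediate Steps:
o(g) = 36 (o(g) = (-6)² = 36)
31*(-o(15)) = 31*(-1*36) = 31*(-36) = -1116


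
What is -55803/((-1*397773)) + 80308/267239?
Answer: 15619030667/35433486249 ≈ 0.44080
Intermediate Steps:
-55803/((-1*397773)) + 80308/267239 = -55803/(-397773) + 80308*(1/267239) = -55803*(-1/397773) + 80308/267239 = 18601/132591 + 80308/267239 = 15619030667/35433486249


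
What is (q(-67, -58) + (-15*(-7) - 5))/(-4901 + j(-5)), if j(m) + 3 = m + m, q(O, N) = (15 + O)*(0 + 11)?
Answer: 236/2457 ≈ 0.096052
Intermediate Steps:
q(O, N) = 165 + 11*O (q(O, N) = (15 + O)*11 = 165 + 11*O)
j(m) = -3 + 2*m (j(m) = -3 + (m + m) = -3 + 2*m)
(q(-67, -58) + (-15*(-7) - 5))/(-4901 + j(-5)) = ((165 + 11*(-67)) + (-15*(-7) - 5))/(-4901 + (-3 + 2*(-5))) = ((165 - 737) + (105 - 5))/(-4901 + (-3 - 10)) = (-572 + 100)/(-4901 - 13) = -472/(-4914) = -472*(-1/4914) = 236/2457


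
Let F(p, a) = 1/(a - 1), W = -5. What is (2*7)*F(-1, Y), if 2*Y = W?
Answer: -4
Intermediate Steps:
Y = -5/2 (Y = (½)*(-5) = -5/2 ≈ -2.5000)
F(p, a) = 1/(-1 + a)
(2*7)*F(-1, Y) = (2*7)/(-1 - 5/2) = 14/(-7/2) = 14*(-2/7) = -4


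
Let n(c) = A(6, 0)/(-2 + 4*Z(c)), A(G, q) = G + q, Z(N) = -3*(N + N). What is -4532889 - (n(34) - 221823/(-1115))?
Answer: -2067246757377/456035 ≈ -4.5331e+6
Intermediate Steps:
Z(N) = -6*N
n(c) = 6/(-2 - 24*c) (n(c) = (6 + 0)/(-2 + 4*(-6*c)) = 6/(-2 - 24*c))
-4532889 - (n(34) - 221823/(-1115)) = -4532889 - (3/(-1 - 12*34) - 221823/(-1115)) = -4532889 - (3/(-1 - 408) - 221823*(-1)/1115) = -4532889 - (3/(-409) - 503*(-441/1115)) = -4532889 - (3*(-1/409) + 221823/1115) = -4532889 - (-3/409 + 221823/1115) = -4532889 - 1*90722262/456035 = -4532889 - 90722262/456035 = -2067246757377/456035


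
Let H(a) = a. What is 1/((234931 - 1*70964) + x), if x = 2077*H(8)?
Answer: 1/180583 ≈ 5.5376e-6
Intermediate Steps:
x = 16616 (x = 2077*8 = 16616)
1/((234931 - 1*70964) + x) = 1/((234931 - 1*70964) + 16616) = 1/((234931 - 70964) + 16616) = 1/(163967 + 16616) = 1/180583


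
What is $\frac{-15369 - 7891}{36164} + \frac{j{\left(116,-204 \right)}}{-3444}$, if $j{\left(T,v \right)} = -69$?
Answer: $- \frac{6467677}{10379068} \approx -0.62315$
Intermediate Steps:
$\frac{-15369 - 7891}{36164} + \frac{j{\left(116,-204 \right)}}{-3444} = \frac{-15369 - 7891}{36164} - \frac{69}{-3444} = \left(-23260\right) \frac{1}{36164} - - \frac{23}{1148} = - \frac{5815}{9041} + \frac{23}{1148} = - \frac{6467677}{10379068}$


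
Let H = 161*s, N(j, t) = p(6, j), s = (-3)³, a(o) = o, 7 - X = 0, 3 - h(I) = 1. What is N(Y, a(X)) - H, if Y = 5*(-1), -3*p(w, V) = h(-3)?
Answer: 13039/3 ≈ 4346.3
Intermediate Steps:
h(I) = 2 (h(I) = 3 - 1*1 = 3 - 1 = 2)
X = 7 (X = 7 - 1*0 = 7 + 0 = 7)
p(w, V) = -⅔ (p(w, V) = -⅓*2 = -⅔)
s = -27
Y = -5
N(j, t) = -⅔
H = -4347 (H = 161*(-27) = -4347)
N(Y, a(X)) - H = -⅔ - 1*(-4347) = -⅔ + 4347 = 13039/3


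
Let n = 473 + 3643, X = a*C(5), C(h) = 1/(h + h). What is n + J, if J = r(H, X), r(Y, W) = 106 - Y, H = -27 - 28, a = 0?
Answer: 4277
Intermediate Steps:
C(h) = 1/(2*h)
X = 0 (X = 0*((1/2)/5) = 0*((1/2)*(1/5)) = 0*(1/10) = 0)
H = -55
n = 4116
J = 161 (J = 106 - 1*(-55) = 106 + 55 = 161)
n + J = 4116 + 161 = 4277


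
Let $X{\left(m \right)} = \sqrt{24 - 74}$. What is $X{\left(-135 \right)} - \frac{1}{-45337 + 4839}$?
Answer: $\frac{1}{40498} + 5 i \sqrt{2} \approx 2.4693 \cdot 10^{-5} + 7.0711 i$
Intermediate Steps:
$X{\left(m \right)} = 5 i \sqrt{2}$ ($X{\left(m \right)} = \sqrt{-50} = 5 i \sqrt{2}$)
$X{\left(-135 \right)} - \frac{1}{-45337 + 4839} = 5 i \sqrt{2} - \frac{1}{-45337 + 4839} = 5 i \sqrt{2} - \frac{1}{-40498} = 5 i \sqrt{2} - - \frac{1}{40498} = 5 i \sqrt{2} + \frac{1}{40498} = \frac{1}{40498} + 5 i \sqrt{2}$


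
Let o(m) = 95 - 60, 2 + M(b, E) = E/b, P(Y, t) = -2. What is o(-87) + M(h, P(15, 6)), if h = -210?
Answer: 3466/105 ≈ 33.010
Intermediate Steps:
M(b, E) = -2 + E/b
o(m) = 35
o(-87) + M(h, P(15, 6)) = 35 + (-2 - 2/(-210)) = 35 + (-2 - 2*(-1/210)) = 35 + (-2 + 1/105) = 35 - 209/105 = 3466/105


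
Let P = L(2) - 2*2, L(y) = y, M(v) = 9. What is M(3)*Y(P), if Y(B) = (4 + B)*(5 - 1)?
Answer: 72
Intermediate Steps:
P = -2 (P = 2 - 2*2 = 2 - 4 = -2)
Y(B) = 16 + 4*B (Y(B) = (4 + B)*4 = 16 + 4*B)
M(3)*Y(P) = 9*(16 + 4*(-2)) = 9*(16 - 8) = 9*8 = 72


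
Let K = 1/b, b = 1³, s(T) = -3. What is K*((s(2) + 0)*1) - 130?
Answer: -133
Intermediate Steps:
b = 1
K = 1 (K = 1/1 = 1)
K*((s(2) + 0)*1) - 130 = 1*((-3 + 0)*1) - 130 = 1*(-3*1) - 130 = 1*(-3) - 130 = -3 - 130 = -133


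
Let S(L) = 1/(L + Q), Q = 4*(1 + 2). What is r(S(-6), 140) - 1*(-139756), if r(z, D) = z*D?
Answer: 419338/3 ≈ 1.3978e+5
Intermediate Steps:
Q = 12 (Q = 4*3 = 12)
S(L) = 1/(12 + L) (S(L) = 1/(L + 12) = 1/(12 + L))
r(z, D) = D*z
r(S(-6), 140) - 1*(-139756) = 140/(12 - 6) - 1*(-139756) = 140/6 + 139756 = 140*(⅙) + 139756 = 70/3 + 139756 = 419338/3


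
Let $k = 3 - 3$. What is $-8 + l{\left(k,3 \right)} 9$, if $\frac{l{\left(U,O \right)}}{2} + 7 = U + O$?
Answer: $-80$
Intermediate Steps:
$k = 0$
$l{\left(U,O \right)} = -14 + 2 O + 2 U$ ($l{\left(U,O \right)} = -14 + 2 \left(U + O\right) = -14 + 2 \left(O + U\right) = -14 + \left(2 O + 2 U\right) = -14 + 2 O + 2 U$)
$-8 + l{\left(k,3 \right)} 9 = -8 + \left(-14 + 2 \cdot 3 + 2 \cdot 0\right) 9 = -8 + \left(-14 + 6 + 0\right) 9 = -8 - 72 = -80$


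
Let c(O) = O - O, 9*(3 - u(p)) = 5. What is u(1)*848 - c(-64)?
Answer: 18656/9 ≈ 2072.9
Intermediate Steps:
u(p) = 22/9 (u(p) = 3 - ⅑*5 = 3 - 5/9 = 22/9)
c(O) = 0
u(1)*848 - c(-64) = (22/9)*848 - 1*0 = 18656/9 + 0 = 18656/9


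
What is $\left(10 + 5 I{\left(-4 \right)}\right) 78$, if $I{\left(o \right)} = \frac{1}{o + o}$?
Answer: $\frac{2925}{4} \approx 731.25$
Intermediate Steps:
$I{\left(o \right)} = \frac{1}{2 o}$
$\left(10 + 5 I{\left(-4 \right)}\right) 78 = \left(10 + 5 \frac{1}{2 \left(-4\right)}\right) 78 = \left(10 + 5 \cdot \frac{1}{2} \left(- \frac{1}{4}\right)\right) 78 = \left(10 + 5 \left(- \frac{1}{8}\right)\right) 78 = \left(10 - \frac{5}{8}\right) 78 = \frac{75}{8} \cdot 78 = \frac{2925}{4}$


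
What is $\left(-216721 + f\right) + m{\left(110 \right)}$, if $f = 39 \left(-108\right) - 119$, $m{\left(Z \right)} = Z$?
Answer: $-220942$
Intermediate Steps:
$f = -4331$ ($f = -4212 - 119 = -4331$)
$\left(-216721 + f\right) + m{\left(110 \right)} = \left(-216721 - 4331\right) + 110 = -221052 + 110 = -220942$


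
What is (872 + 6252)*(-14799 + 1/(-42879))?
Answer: -4520650477928/42879 ≈ -1.0543e+8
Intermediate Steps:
(872 + 6252)*(-14799 + 1/(-42879)) = 7124*(-14799 - 1/42879) = 7124*(-634566322/42879) = -4520650477928/42879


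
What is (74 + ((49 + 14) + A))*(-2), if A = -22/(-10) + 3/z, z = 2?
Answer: -1407/5 ≈ -281.40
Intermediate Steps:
A = 37/10 (A = -22/(-10) + 3/2 = -22*(-1/10) + 3*(1/2) = 11/5 + 3/2 = 37/10 ≈ 3.7000)
(74 + ((49 + 14) + A))*(-2) = (74 + ((49 + 14) + 37/10))*(-2) = (74 + (63 + 37/10))*(-2) = (74 + 667/10)*(-2) = (1407/10)*(-2) = -1407/5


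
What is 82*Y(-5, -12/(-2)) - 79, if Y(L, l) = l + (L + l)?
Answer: 495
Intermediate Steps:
Y(L, l) = L + 2*l
82*Y(-5, -12/(-2)) - 79 = 82*(-5 + 2*(-12/(-2))) - 79 = 82*(-5 + 2*(-12*(-1/2))) - 79 = 82*(-5 + 2*6) - 79 = 82*(-5 + 12) - 79 = 82*7 - 79 = 574 - 79 = 495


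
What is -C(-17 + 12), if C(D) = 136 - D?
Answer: -141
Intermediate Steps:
-C(-17 + 12) = -(136 - (-17 + 12)) = -(136 - 1*(-5)) = -(136 + 5) = -1*141 = -141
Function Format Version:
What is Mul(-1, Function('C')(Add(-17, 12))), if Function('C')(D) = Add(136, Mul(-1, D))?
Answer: -141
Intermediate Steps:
Mul(-1, Function('C')(Add(-17, 12))) = Mul(-1, Add(136, Mul(-1, Add(-17, 12)))) = Mul(-1, Add(136, Mul(-1, -5))) = Mul(-1, Add(136, 5)) = Mul(-1, 141) = -141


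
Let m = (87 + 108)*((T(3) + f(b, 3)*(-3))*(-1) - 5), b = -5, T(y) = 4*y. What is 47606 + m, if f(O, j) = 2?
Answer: 45461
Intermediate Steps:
m = -2145 (m = (87 + 108)*((4*3 + 2*(-3))*(-1) - 5) = 195*((12 - 6)*(-1) - 5) = 195*(6*(-1) - 5) = 195*(-6 - 5) = 195*(-11) = -2145)
47606 + m = 47606 - 2145 = 45461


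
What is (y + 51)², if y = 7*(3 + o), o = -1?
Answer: 4225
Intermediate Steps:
y = 14 (y = 7*(3 - 1) = 7*2 = 14)
(y + 51)² = (14 + 51)² = 65² = 4225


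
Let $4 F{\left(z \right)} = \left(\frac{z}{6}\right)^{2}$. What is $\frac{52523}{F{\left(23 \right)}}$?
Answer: $\frac{7563312}{529} \approx 14297.0$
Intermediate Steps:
$F{\left(z \right)} = \frac{z^{2}}{144}$ ($F{\left(z \right)} = \frac{\left(\frac{z}{6}\right)^{2}}{4} = \frac{\frac{1}{36} z^{2}}{4} = \frac{z^{2}}{144}$)
$\frac{52523}{F{\left(23 \right)}} = \frac{52523}{\frac{1}{144} \cdot 23^{2}} = \frac{52523}{\frac{1}{144} \cdot 529} = \frac{52523}{\frac{529}{144}} = 52523 \cdot \frac{144}{529} = \frac{7563312}{529}$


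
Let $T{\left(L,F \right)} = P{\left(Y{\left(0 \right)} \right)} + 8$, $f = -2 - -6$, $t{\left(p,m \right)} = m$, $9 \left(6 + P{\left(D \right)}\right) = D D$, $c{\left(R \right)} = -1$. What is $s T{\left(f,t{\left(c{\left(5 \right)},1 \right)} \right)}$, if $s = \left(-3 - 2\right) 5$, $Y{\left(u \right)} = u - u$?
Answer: $-50$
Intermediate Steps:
$Y{\left(u \right)} = 0$
$P{\left(D \right)} = -6 + \frac{D^{2}}{9}$ ($P{\left(D \right)} = -6 + \frac{D D}{9} = -6 + \frac{D^{2}}{9}$)
$f = 4$ ($f = -2 + 6 = 4$)
$T{\left(L,F \right)} = 2$ ($T{\left(L,F \right)} = \left(-6 + \frac{0^{2}}{9}\right) + 8 = \left(-6 + \frac{1}{9} \cdot 0\right) + 8 = \left(-6 + 0\right) + 8 = -6 + 8 = 2$)
$s = -25$ ($s = \left(-5\right) 5 = -25$)
$s T{\left(f,t{\left(c{\left(5 \right)},1 \right)} \right)} = \left(-25\right) 2 = -50$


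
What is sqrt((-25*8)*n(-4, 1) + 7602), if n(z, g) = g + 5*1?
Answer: sqrt(6402) ≈ 80.012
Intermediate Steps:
n(z, g) = 5 + g (n(z, g) = g + 5 = 5 + g)
sqrt((-25*8)*n(-4, 1) + 7602) = sqrt((-25*8)*(5 + 1) + 7602) = sqrt(-200*6 + 7602) = sqrt(-1200 + 7602) = sqrt(6402)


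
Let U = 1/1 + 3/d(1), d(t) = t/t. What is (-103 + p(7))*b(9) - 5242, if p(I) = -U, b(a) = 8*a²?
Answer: -74578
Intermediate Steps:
d(t) = 1
U = 4 (U = 1/1 + 3/1 = 1*1 + 3*1 = 1 + 3 = 4)
p(I) = -4 (p(I) = -1*4 = -4)
(-103 + p(7))*b(9) - 5242 = (-103 - 4)*(8*9²) - 5242 = -856*81 - 5242 = -107*648 - 5242 = -69336 - 5242 = -74578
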